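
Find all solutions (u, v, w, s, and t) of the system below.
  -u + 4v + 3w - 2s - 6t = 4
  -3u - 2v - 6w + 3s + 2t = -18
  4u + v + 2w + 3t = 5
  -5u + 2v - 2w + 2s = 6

infinitely many solutions

Row-reduce:
R1 ← R1 / (-1).
R2 ← R2 + 3·R1.
R3 ← R3 − 4·R1.
R4 ← R4 + 5·R1.
R2 ← R2 / (-14).
R1 ← R1 + 4·R2.
R3 ← R3 − 17·R2.
R4 ← R4 + 18·R2.
R3 ← R3 / (-59/14).
R1 ← R1 − 9/7·R3.
R2 ← R2 − 15/14·R3.
R4 ← R4 − 16/7·R3.
R4 ← R4 / (119/59).
R1 ← R1 − 19/59·R4.
R2 ← R2 − 6/59·R4.
R3 ← R3 + 41/59·R4.
Rank is 4 with 5 unknowns, leaving t free.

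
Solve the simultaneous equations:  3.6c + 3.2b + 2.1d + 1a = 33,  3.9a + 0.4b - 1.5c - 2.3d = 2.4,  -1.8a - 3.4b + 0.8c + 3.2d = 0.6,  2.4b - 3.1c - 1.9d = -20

a = 4, b = 1, c = 6, d = 2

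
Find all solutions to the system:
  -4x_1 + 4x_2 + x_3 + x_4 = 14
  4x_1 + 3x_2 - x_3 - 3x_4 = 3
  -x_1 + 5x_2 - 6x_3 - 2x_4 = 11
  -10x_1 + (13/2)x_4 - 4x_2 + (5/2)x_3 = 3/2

Row-reduce:
R1 ← R1 / (-4).
R2 ← R2 − 4·R1.
R3 ← R3 + 1·R1.
R4 ← R4 + 10·R1.
R2 ← R2 / (7).
R1 ← R1 + 1·R2.
R3 ← R3 − 4·R2.
R4 ← R4 + 14·R2.
R3 ← R3 / (-25/4).
R1 ← R1 + 1/4·R3.
Row 4 reduces to 0 = 1/2, a contradiction. The system is inconsistent.

no solution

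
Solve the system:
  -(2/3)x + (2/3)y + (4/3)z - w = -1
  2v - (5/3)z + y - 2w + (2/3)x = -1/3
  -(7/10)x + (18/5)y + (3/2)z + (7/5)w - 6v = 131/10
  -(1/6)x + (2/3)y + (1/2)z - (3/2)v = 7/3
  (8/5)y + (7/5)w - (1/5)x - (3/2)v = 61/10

Row-reduce:
R1 ← R1 / (-2/3).
R2 ← R2 − 2/3·R1.
R3 ← R3 + 7/10·R1.
R4 ← R4 + 1/6·R1.
R5 ← R5 + 1/5·R1.
R2 ← R2 / (5/3).
R1 ← R1 + 1·R2.
R3 ← R3 − 29/10·R2.
R4 ← R4 − 1/2·R2.
R5 ← R5 − 7/5·R2.
R3 ← R3 / (17/25).
R1 ← R1 + 11/5·R3.
R2 ← R2 + 1/5·R3.
R4 ← R4 − 4/15·R3.
R5 ← R5 + 3/25·R3.
R4 ← R4 / (-379/204).
R1 ← R1 − 1667/68·R4.
R2 ← R2 − 31/68·R4.
R3 ← R3 − 767/68·R4.
R5 ← R5 − 379/68·R4.
Rank is 4 with 5 unknowns, leaving v free.

infinitely many solutions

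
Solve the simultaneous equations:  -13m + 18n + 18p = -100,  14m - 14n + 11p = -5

infinitely many solutions

Row-reduce:
R1 ← R1 / (-13).
R2 ← R2 − 14·R1.
R2 ← R2 / (70/13).
R1 ← R1 + 18/13·R2.
Rank is 2 with 3 unknowns, leaving p free.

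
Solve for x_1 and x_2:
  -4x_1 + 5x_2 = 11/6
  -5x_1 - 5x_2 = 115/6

Row-reduce the augmented matrix:
R1 ← R1 / (-4).
R2 ← R2 + 5·R1.
R2 ← R2 / (-45/4).
R1 ← R1 + 5/4·R2.
Reading off the reduced rows gives x_1 = -7/3, x_2 = -3/2.

x_1 = -7/3, x_2 = -3/2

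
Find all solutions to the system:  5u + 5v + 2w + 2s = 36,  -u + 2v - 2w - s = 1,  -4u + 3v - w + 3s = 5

infinitely many solutions

Row-reduce:
R1 ← R1 / (5).
R2 ← R2 + 1·R1.
R3 ← R3 + 4·R1.
R2 ← R2 / (3).
R1 ← R1 − 1·R2.
R3 ← R3 − 7·R2.
R3 ← R3 / (13/3).
R1 ← R1 − 14/15·R3.
R2 ← R2 + 8/15·R3.
Rank is 3 with 4 unknowns, leaving s free.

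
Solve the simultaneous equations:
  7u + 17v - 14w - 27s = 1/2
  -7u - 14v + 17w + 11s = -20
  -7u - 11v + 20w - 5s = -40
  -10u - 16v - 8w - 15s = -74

Row-reduce:
R1 ← R1 / (7).
R2 ← R2 + 7·R1.
R3 ← R3 + 7·R1.
R4 ← R4 + 10·R1.
R2 ← R2 / (3).
R1 ← R1 − 17/7·R2.
R3 ← R3 − 6·R2.
R4 ← R4 − 58/7·R2.
Swap R3 and R4.
R3 ← R3 / (-254/7).
R1 ← R1 + 31/7·R3.
R2 ← R2 − 1·R3.
Row 4 reduces to 0 = -1/2, a contradiction. The system is inconsistent.

no solution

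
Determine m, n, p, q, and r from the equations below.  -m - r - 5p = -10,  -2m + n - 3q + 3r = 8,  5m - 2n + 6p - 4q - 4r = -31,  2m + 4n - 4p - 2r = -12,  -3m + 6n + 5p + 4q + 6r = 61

m = -3, n = 2, p = 2, q = 3, r = 3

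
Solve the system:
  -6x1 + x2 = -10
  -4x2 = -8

From equation 1: x2 = -10 + 6·x1.
Substitute into equation 2 and solve: x1 = 2.
Then x2 = 2.

x1 = 2, x2 = 2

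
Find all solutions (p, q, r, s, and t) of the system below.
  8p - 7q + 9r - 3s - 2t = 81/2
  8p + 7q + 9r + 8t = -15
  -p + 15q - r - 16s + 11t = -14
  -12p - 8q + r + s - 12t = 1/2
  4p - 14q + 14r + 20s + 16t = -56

Row-reduce the augmented matrix:
R1 ← R1 / (8).
R2 ← R2 − 8·R1.
R3 ← R3 + 1·R1.
R4 ← R4 + 12·R1.
R5 ← R5 − 4·R1.
R2 ← R2 / (14).
R1 ← R1 + 7/8·R2.
R3 ← R3 − 113/8·R2.
R4 ← R4 + 37/2·R2.
R5 ← R5 + 21/2·R2.
R3 ← R3 / (1/8).
R1 ← R1 − 9/8·R3.
R4 ← R4 − 29/2·R3.
R5 ← R5 − 19/2·R3.
R4 ← R4 / (31515/14).
R1 ← R1 − 1221/7·R4.
R2 ← R2 − 3/14·R4.
R3 ← R3 + 2173/14·R4.
R5 ← R5 − 10488/7·R4.
R5 ← R5 / (278244/10505).
R1 ← R1 − 483/955·R5.
R2 ← R2 − 7582/10505·R5.
R3 ← R3 + 1282/10505·R5.
R4 ← R4 + 366/10505·R5.
Reading off the reduced rows gives p = 3, q = -2, r = -1, s = -5/2, t = -2.

p = 3, q = -2, r = -1, s = -5/2, t = -2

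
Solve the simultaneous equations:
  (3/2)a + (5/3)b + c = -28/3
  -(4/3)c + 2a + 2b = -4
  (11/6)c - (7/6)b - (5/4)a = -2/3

Row-reduce:
R1 ← R1 / (3/2).
R2 ← R2 − 2·R1.
R3 ← R3 + 5/4·R1.
R2 ← R2 / (-2/9).
R1 ← R1 − 10/9·R2.
R3 ← R3 − 2/9·R2.
Rank is 2 with 3 unknowns, leaving c free.

infinitely many solutions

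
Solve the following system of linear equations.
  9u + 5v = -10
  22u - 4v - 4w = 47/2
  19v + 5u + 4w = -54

no solution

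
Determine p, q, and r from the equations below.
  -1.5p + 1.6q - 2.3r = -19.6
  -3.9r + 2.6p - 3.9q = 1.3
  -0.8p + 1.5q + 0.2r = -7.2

Row-reduce the augmented matrix:
R1 ← R1 / (-3/2).
R2 ← R2 − 13/5·R1.
R3 ← R3 + 4/5·R1.
R2 ← R2 / (-169/150).
R1 ← R1 + 16/15·R2.
R3 ← R3 − 97/150·R2.
R3 ← R3 / (-31/10).
R1 ← R1 − 9·R3.
R2 ← R2 − 7·R3.
Reading off the reduced rows gives p = -1, q = -6, r = 5.

p = -1, q = -6, r = 5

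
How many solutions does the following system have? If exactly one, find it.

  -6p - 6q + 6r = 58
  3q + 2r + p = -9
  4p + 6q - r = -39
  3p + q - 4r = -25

Row-reduce:
R1 ← R1 / (-6).
R2 ← R2 − 1·R1.
R3 ← R3 − 4·R1.
R4 ← R4 − 3·R1.
R2 ← R2 / (2).
R1 ← R1 − 1·R2.
R3 ← R3 − 2·R2.
R4 ← R4 + 2·R2.
Swap R3 and R4.
R3 ← R3 / (2).
R1 ← R1 + 5/2·R3.
R2 ← R2 − 3/2·R3.
Row 4 reduces to 0 = -1, a contradiction. The system is inconsistent.

no solution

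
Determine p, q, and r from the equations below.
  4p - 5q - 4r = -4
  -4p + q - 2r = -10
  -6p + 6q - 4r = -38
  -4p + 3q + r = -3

Row-reduce the augmented matrix:
R1 ← R1 / (4).
R2 ← R2 + 4·R1.
R3 ← R3 + 6·R1.
R4 ← R4 + 4·R1.
R2 ← R2 / (-4).
R1 ← R1 + 5/4·R2.
R3 ← R3 + 3/2·R2.
R4 ← R4 + 2·R2.
R3 ← R3 / (-31/4).
R1 ← R1 − 7/8·R3.
R2 ← R2 − 3/2·R3.
R4 reduces to 0 = 0, so the extra equation is consistent.
Reading off the reduced rows gives p = -1, q = -4, r = 5.

p = -1, q = -4, r = 5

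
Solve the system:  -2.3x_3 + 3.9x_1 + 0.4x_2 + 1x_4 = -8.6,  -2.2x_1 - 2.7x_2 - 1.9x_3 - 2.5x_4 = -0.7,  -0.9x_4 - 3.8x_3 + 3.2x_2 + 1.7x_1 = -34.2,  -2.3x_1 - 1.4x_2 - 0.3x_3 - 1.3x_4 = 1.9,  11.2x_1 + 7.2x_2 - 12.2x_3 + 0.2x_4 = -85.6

x_1 = 1, x_2 = -5, x_3 = 5, x_4 = 1

Row-reduce the augmented matrix:
R1 ← R1 / (39/10).
R2 ← R2 + 11/5·R1.
R3 ← R3 − 17/10·R1.
R4 ← R4 + 23/10·R1.
R5 ← R5 − 56/5·R1.
R2 ← R2 / (-193/78).
R1 ← R1 − 4/39·R2.
R3 ← R3 − 118/39·R2.
R4 ← R4 + 227/195·R2.
R5 ← R5 − 236/39·R2.
R3 ← R3 / (-2589/386).
R1 ← R1 + 697/965·R3.
R2 ← R2 − 1247/965·R3.
R4 ← R4 + 734/4825·R3.
R5 ← R5 + 2589/193·R3.
R4 ← R4 / (184147/647250).
R1 ← R1 − 37213/64725·R4.
R2 ← R2 − 4462/64725·R4.
R3 ← R3 − 7147/12945·R4.
R5 reduces to 0 = 0, so the extra equation is consistent.
Reading off the reduced rows gives x_1 = 1, x_2 = -5, x_3 = 5, x_4 = 1.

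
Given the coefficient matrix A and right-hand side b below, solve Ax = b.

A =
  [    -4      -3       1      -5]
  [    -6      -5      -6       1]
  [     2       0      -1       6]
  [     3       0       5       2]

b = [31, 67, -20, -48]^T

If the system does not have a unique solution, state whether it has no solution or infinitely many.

x_1 = -4, x_2 = -2, x_3 = -6, x_4 = -3

Row-reduce the augmented matrix:
R1 ← R1 / (-4).
R2 ← R2 + 6·R1.
R3 ← R3 − 2·R1.
R4 ← R4 − 3·R1.
R2 ← R2 / (-1/2).
R1 ← R1 − 3/4·R2.
R3 ← R3 + 3/2·R2.
R4 ← R4 + 9/4·R2.
R3 ← R3 / (22).
R1 ← R1 + 23/2·R3.
R2 ← R2 − 15·R3.
R4 ← R4 − 79/2·R3.
R4 ← R4 / (-1/2).
R1 ← R1 − 5/2·R4.
R2 ← R2 + 2·R4.
R3 ← R3 + 1·R4.
Reading off the reduced rows gives x_1 = -4, x_2 = -2, x_3 = -6, x_4 = -3.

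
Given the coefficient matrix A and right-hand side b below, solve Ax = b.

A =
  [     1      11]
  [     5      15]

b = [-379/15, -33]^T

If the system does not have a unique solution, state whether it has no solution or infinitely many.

x_1 = 2/5, x_2 = -7/3

From equation 1: x_1 = -379/15 − 11·x_2.
Substitute into equation 2 and solve: x_2 = -7/3.
Then x_1 = 2/5.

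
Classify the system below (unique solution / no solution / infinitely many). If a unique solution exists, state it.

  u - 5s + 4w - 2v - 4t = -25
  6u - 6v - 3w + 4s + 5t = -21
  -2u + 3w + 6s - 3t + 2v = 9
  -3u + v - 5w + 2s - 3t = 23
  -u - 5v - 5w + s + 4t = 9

Row-reduce the augmented matrix:
R2 ← R2 − 6·R1.
R3 ← R3 + 2·R1.
R4 ← R4 + 3·R1.
R5 ← R5 + 1·R1.
R2 ← R2 / (6).
R1 ← R1 + 2·R2.
R3 ← R3 + 2·R2.
R4 ← R4 + 5·R2.
R5 ← R5 + 7·R2.
R3 ← R3 / (2).
R1 ← R1 + 5·R3.
R2 ← R2 + 9/2·R3.
R4 ← R4 + 31/2·R3.
R5 ← R5 + 65/2·R3.
R4 ← R4 / (433/6).
R1 ← R1 − 74/3·R4.
R2 ← R2 − 133/6·R4.
R3 ← R3 − 11/3·R4.
R5 ← R5 − 929/6·R4.
R5 ← R5 / (6352/433).
R1 ← R1 − 1183/433·R5.
R2 ← R2 − 949/433·R5.
R3 ← R3 + 263/433·R5.
R4 ← R4 + 7/433·R5.
Reading off the reduced rows gives u = -4, v = 2, w = -2, s = 1, t = 1.

u = -4, v = 2, w = -2, s = 1, t = 1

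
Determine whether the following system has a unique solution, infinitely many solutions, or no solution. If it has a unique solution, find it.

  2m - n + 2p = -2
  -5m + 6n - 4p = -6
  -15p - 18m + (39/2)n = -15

Row-reduce:
R1 ← R1 / (2).
R2 ← R2 + 5·R1.
R3 ← R3 + 18·R1.
R2 ← R2 / (7/2).
R1 ← R1 + 1/2·R2.
R3 ← R3 − 21/2·R2.
Rank is 2 with 3 unknowns, leaving p free.

infinitely many solutions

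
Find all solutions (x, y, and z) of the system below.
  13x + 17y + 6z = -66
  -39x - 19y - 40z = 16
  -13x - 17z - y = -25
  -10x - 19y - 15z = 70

Row-reduce the augmented matrix:
R1 ← R1 / (13).
R2 ← R2 + 39·R1.
R3 ← R3 + 13·R1.
R4 ← R4 + 10·R1.
R2 ← R2 / (32).
R1 ← R1 − 17/13·R2.
R3 ← R3 − 16·R2.
R4 ← R4 + 77/13·R2.
Swap R3 and R4.
R3 ← R3 / (-3007/208).
R1 ← R1 − 283/208·R3.
R2 ← R2 + 11/16·R3.
R4 reduces to 0 = 0, so the extra equation is consistent.
Reading off the reduced rows gives x = 1, y = -5, z = 1.

x = 1, y = -5, z = 1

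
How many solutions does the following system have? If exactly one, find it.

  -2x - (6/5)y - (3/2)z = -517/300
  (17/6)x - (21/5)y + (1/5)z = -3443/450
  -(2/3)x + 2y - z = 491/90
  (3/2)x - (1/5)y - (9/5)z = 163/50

x = 2/3, y = 11/5, z = -3/2

Row-reduce the augmented matrix:
R1 ← R1 / (-2).
R2 ← R2 − 17/6·R1.
R3 ← R3 + 2/3·R1.
R4 ← R4 − 3/2·R1.
R2 ← R2 / (-59/10).
R1 ← R1 − 3/5·R2.
R3 ← R3 − 12/5·R2.
R4 ← R4 + 11/10·R2.
R3 ← R3 / (-757/590).
R1 ← R1 − 327/590·R3.
R2 ← R2 − 77/236·R3.
R4 ← R4 + 757/295·R3.
R4 reduces to 0 = 0, so the extra equation is consistent.
Reading off the reduced rows gives x = 2/3, y = 11/5, z = -3/2.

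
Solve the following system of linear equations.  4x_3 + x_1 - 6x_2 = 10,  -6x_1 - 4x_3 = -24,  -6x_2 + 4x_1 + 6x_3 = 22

Row-reduce:
R2 ← R2 + 6·R1.
R3 ← R3 − 4·R1.
R2 ← R2 / (-36).
R1 ← R1 + 6·R2.
R3 ← R3 − 18·R2.
Rank is 2 with 3 unknowns, leaving x_3 free.

infinitely many solutions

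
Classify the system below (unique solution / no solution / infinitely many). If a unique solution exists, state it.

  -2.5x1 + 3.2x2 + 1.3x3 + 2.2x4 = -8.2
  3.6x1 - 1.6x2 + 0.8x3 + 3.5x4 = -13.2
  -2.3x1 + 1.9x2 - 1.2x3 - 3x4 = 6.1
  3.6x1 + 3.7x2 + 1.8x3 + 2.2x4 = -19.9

x1 = -2, x2 = -3, x3 = 4, x4 = -4

Row-reduce the augmented matrix:
R1 ← R1 / (-5/2).
R2 ← R2 − 18/5·R1.
R3 ← R3 + 23/10·R1.
R4 ← R4 − 18/5·R1.
R2 ← R2 / (376/125).
R1 ← R1 + 32/25·R2.
R3 ← R3 + 261/250·R2.
R4 ← R4 − 2077/250·R2.
R3 ← R3 / (-2761/1880).
R1 ← R1 − 29/47·R3.
R2 ← R2 − 167/188·R3.
R4 ← R4 + 6971/1880·R3.
R4 ← R4 / (-137107/22088).
R1 ← R1 − 9045/11044·R4.
R2 ← R2 − 6381/11044·R4.
R3 ← R3 − 20377/11044·R4.
Reading off the reduced rows gives x1 = -2, x2 = -3, x3 = 4, x4 = -4.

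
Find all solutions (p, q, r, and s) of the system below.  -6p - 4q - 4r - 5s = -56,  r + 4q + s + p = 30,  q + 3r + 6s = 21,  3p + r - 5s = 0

p = 3, q = 6, r = 1, s = 2

Row-reduce the augmented matrix:
R1 ← R1 / (-6).
R2 ← R2 − 1·R1.
R4 ← R4 − 3·R1.
R2 ← R2 / (10/3).
R1 ← R1 − 2/3·R2.
R3 ← R3 − 1·R2.
R4 ← R4 + 2·R2.
R3 ← R3 / (29/10).
R1 ← R1 − 3/5·R3.
R2 ← R2 − 1/10·R3.
R4 ← R4 + 4/5·R3.
R4 ← R4 / (-167/29).
R1 ← R1 + 25/58·R4.
R2 ← R2 + 9/58·R4.
R3 ← R3 − 119/58·R4.
Reading off the reduced rows gives p = 3, q = 6, r = 1, s = 2.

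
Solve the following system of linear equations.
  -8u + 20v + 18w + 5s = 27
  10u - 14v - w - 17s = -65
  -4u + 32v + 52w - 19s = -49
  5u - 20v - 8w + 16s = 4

infinitely many solutions

Row-reduce:
R1 ← R1 / (-8).
R2 ← R2 − 10·R1.
R3 ← R3 + 4·R1.
R4 ← R4 − 5·R1.
R2 ← R2 / (11).
R1 ← R1 + 5/2·R2.
R3 ← R3 − 22·R2.
R4 ← R4 + 15/2·R2.
Swap R3 and R4.
R3 ← R3 / (197/11).
R1 ← R1 − 29/11·R3.
R2 ← R2 − 43/22·R3.
Rank is 3 with 4 unknowns, leaving s free.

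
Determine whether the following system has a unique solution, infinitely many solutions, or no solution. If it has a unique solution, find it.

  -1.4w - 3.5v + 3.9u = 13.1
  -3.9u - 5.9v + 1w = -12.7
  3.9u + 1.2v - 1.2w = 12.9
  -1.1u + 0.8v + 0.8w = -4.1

u = 3, v = 0, w = -1

Row-reduce the augmented matrix:
R1 ← R1 / (39/10).
R2 ← R2 + 39/10·R1.
R3 ← R3 − 39/10·R1.
R4 ← R4 + 11/10·R1.
R2 ← R2 / (-47/5).
R1 ← R1 + 35/39·R2.
R3 ← R3 − 47/10·R2.
R4 ← R4 + 73/390·R2.
Swap R3 and R4.
R3 ← R3 / (1262/3055).
R1 ← R1 + 196/611·R3.
R2 ← R2 − 2/47·R3.
R4 reduces to 0 = 0, so the extra equation is consistent.
Reading off the reduced rows gives u = 3, v = 0, w = -1.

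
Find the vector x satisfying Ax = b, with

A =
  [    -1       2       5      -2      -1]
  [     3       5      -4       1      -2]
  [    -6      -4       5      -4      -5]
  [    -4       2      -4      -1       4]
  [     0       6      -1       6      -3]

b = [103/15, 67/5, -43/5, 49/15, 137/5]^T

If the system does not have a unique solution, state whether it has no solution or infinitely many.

x_1 = -2/3, x_2 = 3, x_3 = 1/2, x_4 = 7/5, x_5 = -1/2

Row-reduce the augmented matrix:
R1 ← R1 / (-1).
R2 ← R2 − 3·R1.
R3 ← R3 + 6·R1.
R4 ← R4 + 4·R1.
R2 ← R2 / (11).
R1 ← R1 + 2·R2.
R3 ← R3 + 16·R2.
R4 ← R4 + 6·R2.
R5 ← R5 − 6·R2.
R3 ← R3 / (-9).
R1 ← R1 + 3·R3.
R2 ← R2 − 1·R3.
R4 ← R4 + 18·R3.
R5 ← R5 + 7·R3.
R4 ← R4 / (31/11).
R1 ← R1 − 28/33·R4.
R2 ← R2 + 37/99·R4.
R3 ← R3 + 8/99·R4.
R5 ← R5 − 808/99·R4.
R5 ← R5 / (-13112/279).
R1 ← R1 + 296/93·R5.
R2 ← R2 − 338/279·R5.
R3 ← R3 − 337/279·R5.
R4 ← R4 − 196/31·R5.
Reading off the reduced rows gives x_1 = -2/3, x_2 = 3, x_3 = 1/2, x_4 = 7/5, x_5 = -1/2.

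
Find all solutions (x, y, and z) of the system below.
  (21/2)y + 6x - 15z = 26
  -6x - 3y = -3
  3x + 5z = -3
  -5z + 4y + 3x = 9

Row-reduce:
R1 ← R1 / (6).
R2 ← R2 + 6·R1.
R3 ← R3 − 3·R1.
R4 ← R4 − 3·R1.
R2 ← R2 / (15/2).
R1 ← R1 − 7/4·R2.
R3 ← R3 + 21/4·R2.
R4 ← R4 + 5/4·R2.
R3 ← R3 / (2).
R1 ← R1 − 1·R3.
R2 ← R2 + 2·R3.
Row 4 reduces to 0 = -1/6, a contradiction. The system is inconsistent.

no solution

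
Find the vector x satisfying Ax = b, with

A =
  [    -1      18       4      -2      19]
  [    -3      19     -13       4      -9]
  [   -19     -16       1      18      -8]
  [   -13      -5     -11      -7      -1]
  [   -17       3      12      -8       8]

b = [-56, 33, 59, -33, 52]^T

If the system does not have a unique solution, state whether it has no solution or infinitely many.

x_1 = -2, x_2 = 2, x_3 = 5, x_4 = 0, x_5 = -6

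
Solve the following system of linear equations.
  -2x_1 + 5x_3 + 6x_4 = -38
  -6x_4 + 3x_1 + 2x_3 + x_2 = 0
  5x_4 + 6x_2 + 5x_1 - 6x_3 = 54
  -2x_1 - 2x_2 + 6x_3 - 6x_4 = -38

Row-reduce the augmented matrix:
R1 ← R1 / (-2).
R2 ← R2 − 3·R1.
R3 ← R3 − 5·R1.
R4 ← R4 + 2·R1.
R3 ← R3 − 6·R2.
R4 ← R4 + 2·R2.
R3 ← R3 / (-101/2).
R1 ← R1 + 5/2·R3.
R2 ← R2 − 19/2·R3.
R4 ← R4 − 20·R3.
R4 ← R4 / (-526/101).
R1 ← R1 + 313/101·R4.
R2 ← R2 − 341/101·R4.
R3 ← R3 + 4/101·R4.
Reading off the reduced rows gives x_1 = 1, x_2 = 3, x_3 = -6, x_4 = -1.

x_1 = 1, x_2 = 3, x_3 = -6, x_4 = -1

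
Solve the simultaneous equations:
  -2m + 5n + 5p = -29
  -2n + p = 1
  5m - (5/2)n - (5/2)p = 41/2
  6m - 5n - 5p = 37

Row-reduce:
R1 ← R1 / (-2).
R3 ← R3 − 5·R1.
R4 ← R4 − 6·R1.
R2 ← R2 / (-2).
R1 ← R1 + 5/2·R2.
R3 ← R3 − 10·R2.
R4 ← R4 − 10·R2.
R3 ← R3 / (15).
R1 ← R1 + 15/4·R3.
R2 ← R2 + 1/2·R3.
R4 ← R4 − 15·R3.
Row 4 reduces to 0 = 2, a contradiction. The system is inconsistent.

no solution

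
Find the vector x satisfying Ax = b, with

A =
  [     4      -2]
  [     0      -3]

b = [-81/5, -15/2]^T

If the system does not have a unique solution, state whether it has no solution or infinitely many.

x_1 = -14/5, x_2 = 5/2

Row-reduce the augmented matrix:
R1 ← R1 / (4).
R2 ← R2 / (-3).
R1 ← R1 + 1/2·R2.
Reading off the reduced rows gives x_1 = -14/5, x_2 = 5/2.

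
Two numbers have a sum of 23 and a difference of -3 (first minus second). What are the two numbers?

first number: 10, second number: 13

Let x = first number, y = second number.
  x + y = 23
  x - y = -3
From equation 1: x = 23 − y.
Substitute into equation 2 and solve: y = 13.
Then x = 10.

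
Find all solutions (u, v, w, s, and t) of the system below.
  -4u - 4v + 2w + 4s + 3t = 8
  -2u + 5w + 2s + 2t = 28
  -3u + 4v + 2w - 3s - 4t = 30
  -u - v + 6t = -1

Row-reduce:
R1 ← R1 / (-4).
R2 ← R2 + 2·R1.
R3 ← R3 + 3·R1.
R4 ← R4 + 1·R1.
R2 ← R2 / (2).
R1 ← R1 − 1·R2.
R3 ← R3 − 7·R2.
R3 ← R3 / (-27/2).
R1 ← R1 + 5/2·R3.
R2 ← R2 − 2·R3.
R4 ← R4 + 1/2·R3.
R4 ← R4 / (-7/9).
R1 ← R1 − 1/9·R4.
R2 ← R2 + 8/9·R4.
R3 ← R3 − 4/9·R4.
Rank is 4 with 5 unknowns, leaving t free.

infinitely many solutions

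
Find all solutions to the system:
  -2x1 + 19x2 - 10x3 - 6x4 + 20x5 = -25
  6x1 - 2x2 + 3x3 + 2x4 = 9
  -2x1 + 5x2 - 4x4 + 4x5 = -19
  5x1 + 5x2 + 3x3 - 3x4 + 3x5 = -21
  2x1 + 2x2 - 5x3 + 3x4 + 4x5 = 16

infinitely many solutions

Row-reduce:
R1 ← R1 / (-2).
R2 ← R2 − 6·R1.
R3 ← R3 + 2·R1.
R4 ← R4 − 5·R1.
R5 ← R5 − 2·R1.
R2 ← R2 / (55).
R1 ← R1 + 19/2·R2.
R3 ← R3 + 14·R2.
R4 ← R4 − 105/2·R2.
R5 ← R5 − 21·R2.
R3 ← R3 / (172/55).
R1 ← R1 − 37/110·R3.
R2 ← R2 + 27/55·R3.
R4 ← R4 − 83/22·R3.
R5 ← R5 + 258/55·R3.
R4 ← R4 / (-39/172).
R1 ← R1 − 79/172·R4.
R2 ← R2 + 53/86·R4.
R3 ← R3 + 57/86·R4.
Rank is 4 with 5 unknowns, leaving x5 free.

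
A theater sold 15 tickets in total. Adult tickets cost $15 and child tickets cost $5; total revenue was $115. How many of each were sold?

adult tickets: 4, child tickets: 11

Let a = adult tickets, c = child tickets.
  a + c = 15
  15a + 5c = 115
Row-reduce the augmented matrix:
R2 ← R2 − 15·R1.
R2 ← R2 / (-10).
R1 ← R1 − 1·R2.
Reading off the reduced rows gives a = 4, c = 11.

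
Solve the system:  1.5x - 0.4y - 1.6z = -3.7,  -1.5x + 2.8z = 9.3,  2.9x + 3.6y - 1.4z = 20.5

Row-reduce the augmented matrix:
R1 ← R1 / (3/2).
R2 ← R2 + 3/2·R1.
R3 ← R3 − 29/10·R1.
R2 ← R2 / (-2/5).
R1 ← R1 + 4/15·R2.
R3 ← R3 − 328/75·R2.
R3 ← R3 / (1111/75).
R1 ← R1 + 28/15·R3.
R2 ← R2 + 3·R3.
Reading off the reduced rows gives x = 5, y = 4, z = 6.

x = 5, y = 4, z = 6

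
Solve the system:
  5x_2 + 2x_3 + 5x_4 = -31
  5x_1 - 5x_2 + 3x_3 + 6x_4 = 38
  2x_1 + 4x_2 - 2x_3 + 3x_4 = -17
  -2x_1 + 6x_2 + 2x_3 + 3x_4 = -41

Row-reduce the augmented matrix:
Swap R1 and R2.
R1 ← R1 / (5).
R3 ← R3 − 2·R1.
R4 ← R4 + 2·R1.
R2 ← R2 / (5).
R1 ← R1 + 1·R2.
R3 ← R3 − 6·R2.
R4 ← R4 − 4·R2.
R3 ← R3 / (-28/5).
R1 ← R1 − 1·R3.
R2 ← R2 − 2/5·R3.
R4 ← R4 − 8/5·R3.
R4 ← R4 / (-1/7).
R1 ← R1 − 173/140·R4.
R2 ← R2 − 43/70·R4.
R3 ← R3 − 27/28·R4.
Reading off the reduced rows gives x_1 = 6, x_2 = -4, x_3 = 2, x_4 = -3.

x_1 = 6, x_2 = -4, x_3 = 2, x_4 = -3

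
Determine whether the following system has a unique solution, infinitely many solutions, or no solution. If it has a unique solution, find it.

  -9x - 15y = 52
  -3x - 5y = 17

no solution

Row-reduce:
R1 ← R1 / (-9).
R2 ← R2 + 3·R1.
Row 2 reduces to 0 = -1/3, a contradiction. The system is inconsistent.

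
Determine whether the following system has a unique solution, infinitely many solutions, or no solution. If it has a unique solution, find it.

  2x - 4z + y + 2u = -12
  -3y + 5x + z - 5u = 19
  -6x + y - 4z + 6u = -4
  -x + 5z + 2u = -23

x = -4, y = -4, z = -3, u = -6

Row-reduce the augmented matrix:
R1 ← R1 / (2).
R2 ← R2 − 5·R1.
R3 ← R3 + 6·R1.
R4 ← R4 + 1·R1.
R2 ← R2 / (-11/2).
R1 ← R1 − 1/2·R2.
R3 ← R3 − 4·R2.
R4 ← R4 − 1/2·R2.
R3 ← R3 / (-8).
R1 ← R1 + 1·R3.
R2 ← R2 + 2·R3.
R4 ← R4 − 4·R3.
R4 ← R4 / (49/11).
R1 ← R1 + 1/2·R4.
R2 ← R2 − 7/11·R4.
R3 ← R3 + 13/22·R4.
Reading off the reduced rows gives x = -4, y = -4, z = -3, u = -6.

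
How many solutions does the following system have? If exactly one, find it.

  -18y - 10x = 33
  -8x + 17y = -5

Row-reduce the augmented matrix:
R1 ← R1 / (-10).
R2 ← R2 + 8·R1.
R2 ← R2 / (157/5).
R1 ← R1 − 9/5·R2.
Reading off the reduced rows gives x = -3/2, y = -1.

x = -3/2, y = -1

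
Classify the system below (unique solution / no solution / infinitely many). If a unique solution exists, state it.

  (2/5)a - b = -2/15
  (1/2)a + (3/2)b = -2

a = -2, b = -2/3

Row-reduce the augmented matrix:
R1 ← R1 / (2/5).
R2 ← R2 − 1/2·R1.
R2 ← R2 / (11/4).
R1 ← R1 + 5/2·R2.
Reading off the reduced rows gives a = -2, b = -2/3.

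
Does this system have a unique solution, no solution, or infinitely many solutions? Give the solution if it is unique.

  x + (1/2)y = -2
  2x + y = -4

infinitely many solutions

Row-reduce:
R2 ← R2 − 2·R1.
Rank is 1 with 2 unknowns, leaving y free.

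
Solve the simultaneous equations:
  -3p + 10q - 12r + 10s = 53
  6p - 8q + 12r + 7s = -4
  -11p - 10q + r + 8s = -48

infinitely many solutions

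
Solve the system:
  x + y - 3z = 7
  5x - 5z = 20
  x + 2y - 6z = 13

x = 1, y = -3, z = -3

Row-reduce the augmented matrix:
R2 ← R2 − 5·R1.
R3 ← R3 − 1·R1.
R2 ← R2 / (-5).
R1 ← R1 − 1·R2.
R3 ← R3 − 1·R2.
R3 ← R3 / (-1).
R1 ← R1 + 1·R3.
R2 ← R2 + 2·R3.
Reading off the reduced rows gives x = 1, y = -3, z = -3.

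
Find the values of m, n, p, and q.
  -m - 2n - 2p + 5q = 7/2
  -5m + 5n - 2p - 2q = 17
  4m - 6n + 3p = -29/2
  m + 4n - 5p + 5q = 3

Row-reduce the augmented matrix:
R1 ← R1 / (-1).
R2 ← R2 + 5·R1.
R3 ← R3 − 4·R1.
R4 ← R4 − 1·R1.
R2 ← R2 / (15).
R1 ← R1 − 2·R2.
R3 ← R3 + 14·R2.
R4 ← R4 − 2·R2.
R3 ← R3 / (37/15).
R1 ← R1 − 14/15·R3.
R2 ← R2 − 8/15·R3.
R4 ← R4 + 121/15·R3.
R4 ← R4 / (-126/37).
R1 ← R1 − 21/37·R4.
R2 ← R2 + 25/37·R4.
R3 ← R3 + 78/37·R4.
Reading off the reduced rows gives m = -5/2, n = -1/2, p = -5/2, q = -1.

m = -5/2, n = -1/2, p = -5/2, q = -1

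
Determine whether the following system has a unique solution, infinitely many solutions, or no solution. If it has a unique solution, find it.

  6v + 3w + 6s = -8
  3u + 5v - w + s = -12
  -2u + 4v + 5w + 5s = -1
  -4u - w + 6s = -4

Row-reduce the augmented matrix:
Swap R1 and R2.
R1 ← R1 / (3).
R3 ← R3 + 2·R1.
R4 ← R4 + 4·R1.
R2 ← R2 / (6).
R1 ← R1 − 5/3·R2.
R3 ← R3 − 22/3·R2.
R4 ← R4 − 20/3·R2.
R3 ← R3 / (2/3).
R1 ← R1 + 7/6·R3.
R2 ← R2 − 1/2·R3.
R4 ← R4 + 17/3·R3.
R4 ← R4 / (-27/2).
R1 ← R1 + 17/4·R4.
R2 ← R2 − 9/4·R4.
R3 ← R3 + 5/2·R4.
Reading off the reduced rows gives u = 1, v = -8/3, w = 2, s = 1/3.

u = 1, v = -8/3, w = 2, s = 1/3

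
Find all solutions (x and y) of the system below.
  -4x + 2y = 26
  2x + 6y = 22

x = -4, y = 5

Row-reduce the augmented matrix:
R1 ← R1 / (-4).
R2 ← R2 − 2·R1.
R2 ← R2 / (7).
R1 ← R1 + 1/2·R2.
Reading off the reduced rows gives x = -4, y = 5.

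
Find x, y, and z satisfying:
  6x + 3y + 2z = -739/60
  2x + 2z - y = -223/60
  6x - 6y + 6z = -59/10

x = -2/5, y = -7/4, z = -7/3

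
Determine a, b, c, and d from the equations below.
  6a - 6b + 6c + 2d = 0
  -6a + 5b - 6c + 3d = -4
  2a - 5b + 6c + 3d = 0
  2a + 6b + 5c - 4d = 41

a = 1, b = 4, c = 3, d = 0

Row-reduce the augmented matrix:
R1 ← R1 / (6).
R2 ← R2 + 6·R1.
R3 ← R3 − 2·R1.
R4 ← R4 − 2·R1.
R2 ← R2 / (-1).
R1 ← R1 + 1·R2.
R3 ← R3 + 3·R2.
R4 ← R4 − 8·R2.
R3 ← R3 / (4).
R1 ← R1 − 1·R3.
R4 ← R4 − 3·R3.
R4 ← R4 / (269/6).
R1 ← R1 + 3/2·R4.
R2 ← R2 + 5·R4.
R3 ← R3 + 19/6·R4.
Reading off the reduced rows gives a = 1, b = 4, c = 3, d = 0.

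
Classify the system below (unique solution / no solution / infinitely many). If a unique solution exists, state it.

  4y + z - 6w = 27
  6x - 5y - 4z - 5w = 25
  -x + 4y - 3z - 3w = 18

infinitely many solutions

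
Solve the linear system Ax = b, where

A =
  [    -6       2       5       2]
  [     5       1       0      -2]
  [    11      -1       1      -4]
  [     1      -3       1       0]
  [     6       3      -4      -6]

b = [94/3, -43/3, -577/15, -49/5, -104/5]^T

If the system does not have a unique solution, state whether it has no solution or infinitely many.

Row-reduce the augmented matrix:
R1 ← R1 / (-6).
R2 ← R2 − 5·R1.
R3 ← R3 − 11·R1.
R4 ← R4 − 1·R1.
R5 ← R5 − 6·R1.
R2 ← R2 / (8/3).
R1 ← R1 + 1/3·R2.
R3 ← R3 − 8/3·R2.
R4 ← R4 + 8/3·R2.
R5 ← R5 − 5·R2.
R3 ← R3 / (6).
R1 ← R1 + 5/16·R3.
R2 ← R2 − 25/16·R3.
R4 ← R4 − 6·R3.
R5 ← R5 + 109/16·R3.
Swap R4 and R5.
R4 ← R4 / (-27/8).
R1 ← R1 + 3/8·R4.
R2 ← R2 + 1/8·R4.
R5 reduces to 0 = 0, so the extra equation is consistent.
Reading off the reduced rows gives x_1 = -3, x_2 = 8/3, x_3 = 6/5, x_4 = 1.

x_1 = -3, x_2 = 8/3, x_3 = 6/5, x_4 = 1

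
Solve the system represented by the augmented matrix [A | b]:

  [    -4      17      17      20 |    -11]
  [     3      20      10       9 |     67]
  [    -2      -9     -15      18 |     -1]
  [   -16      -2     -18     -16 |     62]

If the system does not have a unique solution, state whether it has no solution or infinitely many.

x_1 = 2, x_2 = 6, x_3 = -5, x_4 = -1

Row-reduce the augmented matrix:
R1 ← R1 / (-4).
R2 ← R2 − 3·R1.
R3 ← R3 + 2·R1.
R4 ← R4 + 16·R1.
R2 ← R2 / (131/4).
R1 ← R1 + 17/4·R2.
R3 ← R3 + 35/2·R2.
R4 ← R4 + 70·R2.
R3 ← R3 / (-1486/131).
R1 ← R1 + 170/131·R3.
R2 ← R2 − 91/131·R3.
R4 ← R4 + 4896/131·R3.
R4 ← R4 / (-84192/743).
R1 ← R1 + 3171/743·R4.
R2 ← R2 − 1492/743·R4.
R3 ← R3 + 1364/743·R4.
Reading off the reduced rows gives x_1 = 2, x_2 = 6, x_3 = -5, x_4 = -1.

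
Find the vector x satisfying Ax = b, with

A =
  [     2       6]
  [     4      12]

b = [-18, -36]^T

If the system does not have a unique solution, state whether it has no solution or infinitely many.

Row-reduce:
R1 ← R1 / (2).
R2 ← R2 − 4·R1.
Rank is 1 with 2 unknowns, leaving x_2 free.

infinitely many solutions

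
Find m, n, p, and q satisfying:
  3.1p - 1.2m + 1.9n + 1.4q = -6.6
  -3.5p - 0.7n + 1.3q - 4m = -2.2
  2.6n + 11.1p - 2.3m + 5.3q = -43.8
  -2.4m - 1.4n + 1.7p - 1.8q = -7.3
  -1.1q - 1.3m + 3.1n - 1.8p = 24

Row-reduce the augmented matrix:
R1 ← R1 / (-6/5).
R2 ← R2 + 4·R1.
R3 ← R3 + 23/10·R1.
R4 ← R4 + 12/5·R1.
R5 ← R5 + 13/10·R1.
R2 ← R2 / (-211/30).
R1 ← R1 + 19/12·R2.
R3 ← R3 + 25/24·R2.
R4 ← R4 + 26/5·R2.
R5 ← R5 − 25/24·R2.
R3 ← R3 / (15207/2110).
R1 ← R1 − 112/211·R3.
R2 ← R2 − 415/211·R3.
R4 ← R4 − 2417/422·R3.
R5 ← R5 + 15207/2110·R3.
R4 ← R4 / (-2789947/608280).
R1 ← R1 + 38821/60828·R4.
R2 ← R2 + 22597/60828·R4.
R3 ← R3 − 26293/60828·R4.
R5 reduces to 0 = 0, so the extra equation is consistent.
Reading off the reduced rows gives m = 1, n = 5, p = -3, q = -4.

m = 1, n = 5, p = -3, q = -4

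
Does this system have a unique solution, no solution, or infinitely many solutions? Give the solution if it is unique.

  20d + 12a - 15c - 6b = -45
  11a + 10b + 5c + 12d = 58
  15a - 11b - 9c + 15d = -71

Row-reduce:
R1 ← R1 / (12).
R2 ← R2 − 11·R1.
R3 ← R3 − 15·R1.
R2 ← R2 / (31/2).
R1 ← R1 + 1/2·R2.
R3 ← R3 + 7/2·R2.
R3 ← R3 / (867/62).
R1 ← R1 + 20/31·R3.
R2 ← R2 − 75/62·R3.
Rank is 3 with 4 unknowns, leaving d free.

infinitely many solutions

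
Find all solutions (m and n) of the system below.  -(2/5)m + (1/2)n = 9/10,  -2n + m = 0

Row-reduce the augmented matrix:
R1 ← R1 / (-2/5).
R2 ← R2 − 1·R1.
R2 ← R2 / (-3/4).
R1 ← R1 + 5/4·R2.
Reading off the reduced rows gives m = -6, n = -3.

m = -6, n = -3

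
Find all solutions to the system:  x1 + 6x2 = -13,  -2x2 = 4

Row-reduce the augmented matrix:
R2 ← R2 / (-2).
R1 ← R1 − 6·R2.
Reading off the reduced rows gives x1 = -1, x2 = -2.

x1 = -1, x2 = -2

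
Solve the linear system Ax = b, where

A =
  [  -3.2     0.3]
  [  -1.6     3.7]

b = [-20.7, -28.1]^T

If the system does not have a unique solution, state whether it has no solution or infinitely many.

Row-reduce the augmented matrix:
R1 ← R1 / (-16/5).
R2 ← R2 + 8/5·R1.
R2 ← R2 / (71/20).
R1 ← R1 + 3/32·R2.
Reading off the reduced rows gives x_1 = 6, x_2 = -5.

x_1 = 6, x_2 = -5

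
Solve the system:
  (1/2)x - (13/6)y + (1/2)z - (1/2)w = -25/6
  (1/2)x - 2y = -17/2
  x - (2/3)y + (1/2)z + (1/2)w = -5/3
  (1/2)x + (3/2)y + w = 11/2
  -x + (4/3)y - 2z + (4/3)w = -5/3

no solution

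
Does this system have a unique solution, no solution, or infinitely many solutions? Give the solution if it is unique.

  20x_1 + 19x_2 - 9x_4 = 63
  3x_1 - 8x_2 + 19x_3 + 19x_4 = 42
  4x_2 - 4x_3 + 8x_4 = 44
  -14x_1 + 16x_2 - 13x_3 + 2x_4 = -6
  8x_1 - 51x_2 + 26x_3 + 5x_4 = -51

Row-reduce the augmented matrix:
R1 ← R1 / (20).
R2 ← R2 − 3·R1.
R4 ← R4 + 14·R1.
R5 ← R5 − 8·R1.
R2 ← R2 / (-217/20).
R1 ← R1 − 19/20·R2.
R3 ← R3 − 4·R2.
R4 ← R4 − 293/10·R2.
R5 ← R5 + 293/5·R2.
R3 ← R3 / (652/217).
R1 ← R1 − 361/217·R3.
R2 ← R2 + 380/217·R3.
R4 ← R4 − 8313/217·R3.
R5 ← R5 + 16626/217·R3.
R4 ← R4 / (-147).
R1 ← R1 + 1182/163·R4.
R2 ← R2 − 1167/163·R4.
R3 ← R3 − 841/163·R4.
R5 ← R5 − 294·R4.
R5 reduces to 0 = 0, so the extra equation is consistent.
Reading off the reduced rows gives x_1 = 4, x_2 = 1, x_3 = -2, x_4 = 4.

x_1 = 4, x_2 = 1, x_3 = -2, x_4 = 4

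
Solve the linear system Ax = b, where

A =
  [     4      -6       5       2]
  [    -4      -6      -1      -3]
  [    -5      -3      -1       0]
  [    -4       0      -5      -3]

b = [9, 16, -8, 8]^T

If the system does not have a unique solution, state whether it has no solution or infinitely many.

Row-reduce the augmented matrix:
R1 ← R1 / (4).
R2 ← R2 + 4·R1.
R3 ← R3 + 5·R1.
R4 ← R4 + 4·R1.
R2 ← R2 / (-12).
R1 ← R1 + 3/2·R2.
R3 ← R3 + 21/2·R2.
R4 ← R4 + 6·R2.
R3 ← R3 / (7/4).
R1 ← R1 − 3/4·R3.
R2 ← R2 + 1/3·R3.
R4 ← R4 + 2·R3.
R4 ← R4 / (47/14).
R1 ← R1 + 23/28·R4.
R2 ← R2 − 61/84·R4.
R3 ← R3 − 27/14·R4.
Reading off the reduced rows gives x_1 = 3, x_2 = -2, x_3 = -1, x_4 = -5.

x_1 = 3, x_2 = -2, x_3 = -1, x_4 = -5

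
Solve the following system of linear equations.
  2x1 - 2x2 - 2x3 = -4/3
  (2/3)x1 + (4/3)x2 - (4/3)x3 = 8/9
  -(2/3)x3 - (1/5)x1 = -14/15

Row-reduce the augmented matrix:
R1 ← R1 / (2).
R2 ← R2 − 2/3·R1.
R3 ← R3 + 1/5·R1.
R2 ← R2 / (2).
R1 ← R1 + 1·R2.
R3 ← R3 + 1/5·R2.
R3 ← R3 / (-14/15).
R1 ← R1 + 4/3·R3.
R2 ← R2 + 1/3·R3.
Reading off the reduced rows gives x1 = 4/3, x2 = 1, x3 = 1.

x1 = 4/3, x2 = 1, x3 = 1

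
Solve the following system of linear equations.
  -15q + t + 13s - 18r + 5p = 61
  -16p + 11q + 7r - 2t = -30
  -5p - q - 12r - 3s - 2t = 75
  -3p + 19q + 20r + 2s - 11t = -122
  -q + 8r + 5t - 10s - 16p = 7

Row-reduce the augmented matrix:
R1 ← R1 / (5).
R2 ← R2 + 16·R1.
R3 ← R3 + 5·R1.
R4 ← R4 + 3·R1.
R5 ← R5 + 16·R1.
R2 ← R2 / (-37).
R1 ← R1 + 3·R2.
R3 ← R3 + 16·R2.
R4 ← R4 − 10·R2.
R5 ← R5 + 49·R2.
R3 ← R3 / (-1502/185).
R1 ← R1 − 93/185·R3.
R2 ← R2 − 253/185·R3.
R4 ← R4 + 828/185·R3.
R5 ← R5 − 3221/185·R3.
R4 ← R4 / (19111/751).
R1 ← R1 + 952/751·R4.
R2 ← R2 + 1855/751·R4.
R3 ← R3 − 739/751·R4.
R5 ← R5 + 30509/751·R4.
R5 ← R5 / (-435527/38222).
R1 ← R1 + 17259/38222·R5.
R2 ← R2 + 45293/38222·R5.
R3 ← R3 − 20805/38222·R5.
R4 ← R4 + 6938/19111·R5.
Reading off the reduced rows gives p = -1, q = -1, r = -5, s = -3, t = 0.

p = -1, q = -1, r = -5, s = -3, t = 0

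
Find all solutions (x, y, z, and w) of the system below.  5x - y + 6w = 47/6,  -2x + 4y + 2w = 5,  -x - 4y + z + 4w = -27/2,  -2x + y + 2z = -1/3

Row-reduce the augmented matrix:
R1 ← R1 / (5).
R2 ← R2 + 2·R1.
R3 ← R3 + 1·R1.
R4 ← R4 + 2·R1.
R2 ← R2 / (18/5).
R1 ← R1 + 1/5·R2.
R3 ← R3 + 21/5·R2.
R4 ← R4 − 3/5·R2.
R4 ← R4 − 2·R3.
R4 ← R4 / (-19).
R1 ← R1 − 13/9·R4.
R2 ← R2 − 11/9·R4.
R3 ← R3 − 31/3·R4.
Reading off the reduced rows gives x = 5/2, y = 8/3, z = 1, w = -1/3.

x = 5/2, y = 8/3, z = 1, w = -1/3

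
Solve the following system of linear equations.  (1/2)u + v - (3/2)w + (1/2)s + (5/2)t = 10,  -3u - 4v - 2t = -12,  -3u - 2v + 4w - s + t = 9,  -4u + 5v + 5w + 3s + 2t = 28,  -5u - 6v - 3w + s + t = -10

no solution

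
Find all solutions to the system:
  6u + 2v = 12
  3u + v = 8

Row-reduce:
R1 ← R1 / (6).
R2 ← R2 − 3·R1.
Row 2 reduces to 0 = 2, a contradiction. The system is inconsistent.

no solution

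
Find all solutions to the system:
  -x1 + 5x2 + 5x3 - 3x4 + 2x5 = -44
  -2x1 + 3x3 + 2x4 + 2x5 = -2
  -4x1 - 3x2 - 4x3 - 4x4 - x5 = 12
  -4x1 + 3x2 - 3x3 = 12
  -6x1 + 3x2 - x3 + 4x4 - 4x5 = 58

Row-reduce the augmented matrix:
R1 ← R1 / (-1).
R2 ← R2 + 2·R1.
R3 ← R3 + 4·R1.
R4 ← R4 + 4·R1.
R5 ← R5 + 6·R1.
R2 ← R2 / (-10).
R1 ← R1 + 5·R2.
R3 ← R3 + 23·R2.
R4 ← R4 + 17·R2.
R5 ← R5 + 27·R2.
R3 ← R3 / (-79/10).
R1 ← R1 + 3/2·R3.
R2 ← R2 − 7/10·R3.
R4 ← R4 + 111/10·R3.
R5 ← R5 + 121/10·R3.
R4 ← R4 / (1028/79).
R1 ← R1 − 77/79·R4.
R2 ← R2 + 136/79·R4.
R3 ← R3 − 104/79·R4.
R5 ← R5 − 1290/79·R4.
R5 ← R5 / (-3005/514).
R1 ← R1 + 291/1028·R5.
R2 ← R2 − 5/257·R5.
R3 ← R3 − 102/257·R5.
R4 ← R4 − 125/1028·R5.
Reading off the reduced rows gives x1 = -3, x2 = -2, x3 = -2, x4 = 5, x5 = -6.

x1 = -3, x2 = -2, x3 = -2, x4 = 5, x5 = -6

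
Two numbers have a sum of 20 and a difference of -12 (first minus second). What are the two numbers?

first number: 4, second number: 16

Let x = first number, y = second number.
  y + x = 20
  -y + x = -12
From equation 1: x = 20 − y.
Substitute into equation 2 and solve: y = 16.
Then x = 4.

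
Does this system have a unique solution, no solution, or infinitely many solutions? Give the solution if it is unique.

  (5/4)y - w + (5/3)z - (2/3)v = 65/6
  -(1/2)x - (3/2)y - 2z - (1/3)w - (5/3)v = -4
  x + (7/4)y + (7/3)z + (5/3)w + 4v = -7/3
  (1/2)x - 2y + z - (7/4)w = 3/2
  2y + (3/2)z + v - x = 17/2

Row-reduce:
Swap R1 and R2.
R1 ← R1 / (-1/2).
R3 ← R3 − 1·R1.
R4 ← R4 − 1/2·R1.
R5 ← R5 + 1·R1.
R2 ← R2 / (5/4).
R1 ← R1 − 3·R2.
R3 ← R3 + 5/4·R2.
R4 ← R4 + 7/2·R2.
R5 ← R5 − 5·R2.
Swap R3 and R4.
R3 ← R3 / (11/3).
R2 ← R2 − 4/3·R3.
R5 ← R5 + 7/6·R3.
Swap R4 and R5.
R4 ← R4 / (4109/1320).
R1 ← R1 − 46/15·R4.
R2 ← R2 − 161/165·R4.
R3 ← R3 + 293/220·R4.
Row 5 reduces to 0 = 1/2, a contradiction. The system is inconsistent.

no solution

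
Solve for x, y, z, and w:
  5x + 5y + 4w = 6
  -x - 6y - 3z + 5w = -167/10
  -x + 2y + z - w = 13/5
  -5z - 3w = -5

x = 8/5, y = 3/5, z = 7/4, w = -5/4

Row-reduce the augmented matrix:
R1 ← R1 / (5).
R2 ← R2 + 1·R1.
R3 ← R3 + 1·R1.
R2 ← R2 / (-5).
R1 ← R1 − 1·R2.
R3 ← R3 − 3·R2.
R3 ← R3 / (-4/5).
R1 ← R1 + 3/5·R3.
R2 ← R2 − 3/5·R3.
R4 ← R4 + 5·R3.
R4 ← R4 / (-47/2).
R1 ← R1 + 1/2·R4.
R2 ← R2 − 13/10·R4.
R3 ← R3 + 41/10·R4.
Reading off the reduced rows gives x = 8/5, y = 3/5, z = 7/4, w = -5/4.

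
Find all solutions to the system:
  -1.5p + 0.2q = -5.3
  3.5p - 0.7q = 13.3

Row-reduce the augmented matrix:
R1 ← R1 / (-3/2).
R2 ← R2 − 7/2·R1.
R2 ← R2 / (-7/30).
R1 ← R1 + 2/15·R2.
Reading off the reduced rows gives p = 3, q = -4.

p = 3, q = -4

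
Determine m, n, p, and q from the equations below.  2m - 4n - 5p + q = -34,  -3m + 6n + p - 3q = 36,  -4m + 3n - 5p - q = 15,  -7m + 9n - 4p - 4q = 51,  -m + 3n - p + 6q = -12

Row-reduce the augmented matrix:
R1 ← R1 / (2).
R2 ← R2 + 3·R1.
R3 ← R3 + 4·R1.
R4 ← R4 + 7·R1.
R5 ← R5 + 1·R1.
Swap R2 and R3.
R2 ← R2 / (-5).
R1 ← R1 + 2·R2.
R4 ← R4 + 5·R2.
R5 ← R5 − 1·R2.
R3 ← R3 / (-13/2).
R1 ← R1 − 7/2·R3.
R2 ← R2 − 3·R3.
R4 ← R4 + 13/2·R3.
R5 ← R5 + 13/2·R3.
Swap R4 and R5.
R4 ← R4 / (41/5).
R1 ← R1 + 46/65·R4.
R2 ← R2 + 58/65·R4.
R3 ← R3 − 3/13·R4.
R5 reduces to 0 = 0, so the extra equation is consistent.
Reading off the reduced rows gives m = -6, n = 1, p = 3, q = -3.

m = -6, n = 1, p = 3, q = -3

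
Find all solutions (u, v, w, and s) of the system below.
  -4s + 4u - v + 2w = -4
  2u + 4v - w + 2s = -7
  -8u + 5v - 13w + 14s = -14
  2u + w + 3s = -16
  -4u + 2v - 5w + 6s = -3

no solution

Row-reduce:
R1 ← R1 / (4).
R2 ← R2 − 2·R1.
R3 ← R3 + 8·R1.
R4 ← R4 − 2·R1.
R5 ← R5 + 4·R1.
R2 ← R2 / (9/2).
R1 ← R1 + 1/4·R2.
R3 ← R3 − 3·R2.
R4 ← R4 − 1/2·R2.
R5 ← R5 − 1·R2.
R3 ← R3 / (-23/3).
R1 ← R1 − 7/18·R3.
R2 ← R2 + 4/9·R3.
R4 ← R4 − 2/9·R3.
R5 ← R5 + 23/9·R3.
R4 ← R4 / (107/23).
R1 ← R1 + 14/23·R4.
R2 ← R2 − 16/23·R4.
R3 ← R3 + 10/23·R4.
Row 5 reduces to 0 = 1/3, a contradiction. The system is inconsistent.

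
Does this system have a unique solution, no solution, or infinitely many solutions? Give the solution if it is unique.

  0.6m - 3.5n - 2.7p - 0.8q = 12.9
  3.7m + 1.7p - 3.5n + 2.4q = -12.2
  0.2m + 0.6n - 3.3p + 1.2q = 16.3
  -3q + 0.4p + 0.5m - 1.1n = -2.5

m = -1, n = 0, p = -5, q = 0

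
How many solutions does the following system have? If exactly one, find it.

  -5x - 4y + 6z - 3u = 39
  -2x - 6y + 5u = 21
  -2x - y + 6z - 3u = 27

Row-reduce:
R1 ← R1 / (-5).
R2 ← R2 + 2·R1.
R3 ← R3 + 2·R1.
R2 ← R2 / (-22/5).
R1 ← R1 − 4/5·R2.
R3 ← R3 − 3/5·R2.
R3 ← R3 / (36/11).
R1 ← R1 + 18/11·R3.
R2 ← R2 − 6/11·R3.
Rank is 3 with 4 unknowns, leaving u free.

infinitely many solutions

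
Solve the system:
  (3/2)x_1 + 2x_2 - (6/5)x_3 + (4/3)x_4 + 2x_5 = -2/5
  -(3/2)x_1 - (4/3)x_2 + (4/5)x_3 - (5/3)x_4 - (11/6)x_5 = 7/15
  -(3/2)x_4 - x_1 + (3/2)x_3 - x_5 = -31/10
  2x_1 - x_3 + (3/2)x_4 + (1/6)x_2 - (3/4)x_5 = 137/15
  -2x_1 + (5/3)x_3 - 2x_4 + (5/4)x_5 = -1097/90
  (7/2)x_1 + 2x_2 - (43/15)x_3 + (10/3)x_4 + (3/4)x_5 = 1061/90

Row-reduce the augmented matrix:
R1 ← R1 / (3/2).
R2 ← R2 + 3/2·R1.
R3 ← R3 + 1·R1.
R4 ← R4 − 2·R1.
R5 ← R5 + 2·R1.
R6 ← R6 − 7/2·R1.
R2 ← R2 / (2/3).
R1 ← R1 − 4/3·R2.
R3 ← R3 − 4/3·R2.
R4 ← R4 + 5/2·R2.
R5 ← R5 − 8/3·R2.
R6 ← R6 + 8/3·R2.
R3 ← R3 / (3/2).
R2 ← R2 + 3/5·R3.
R4 ← R4 + 9/10·R3.
R5 ← R5 − 5/3·R3.
R6 ← R6 + 5/3·R3.
R4 ← R4 / (-269/180).
R1 ← R1 − 14/9·R4.
R2 ← R2 + 43/90·R4.
R3 ← R3 − 1/27·R4.
R5 ← R5 − 85/81·R4.
R6 ← R6 + 85/81·R4.
R5 ← R5 / (37469/29052).
R1 ← R1 + 1538/807·R5.
R2 ← R2 − 922/807·R5.
R3 ← R3 + 335/4842·R5.
R4 ← R4 − 1005/538·R5.
R6 ← R6 + 37469/29052·R5.
R6 reduces to 0 = 0, so the extra equation is consistent.
Reading off the reduced rows gives x_1 = 12/5, x_2 = -3/5, x_3 = -7/3, x_4 = 0, x_5 = -14/5.

x_1 = 12/5, x_2 = -3/5, x_3 = -7/3, x_4 = 0, x_5 = -14/5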